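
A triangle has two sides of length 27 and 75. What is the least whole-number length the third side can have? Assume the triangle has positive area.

49

The third side must exceed |27 − 75| = 48.
The smallest integer above 48 is 49.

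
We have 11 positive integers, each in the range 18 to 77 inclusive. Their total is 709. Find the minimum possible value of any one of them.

18

To make one integer as small as possible, make the other 10 as large as possible.
The other 10 can take up 10 × 77 = 770 ≥ 709 − 18, so one integer can sit at its floor of 18.
Achievable: one at 18 and the other 10 totalling 691, which fits since 10 × 18 ≤ 691 ≤ 10 × 77.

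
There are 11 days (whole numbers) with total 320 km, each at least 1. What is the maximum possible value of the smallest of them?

29

If every one of the 11 were at least 30, the total would be at least 11 × 30 = 330 > 320.
Equality holds with 10 values of 29 and 1 value of 30.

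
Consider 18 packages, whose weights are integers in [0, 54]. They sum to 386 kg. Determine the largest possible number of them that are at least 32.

With k values at 32 or above and the rest at least 0, the sum is at least 0 + 32k.
Since the sum is 386, we need 32k ≤ 386, i.e. k ≤ 12.
k = 12 is achieved by 12 values at 32 and 6 at 0, total 384; add 2 to one value (staying below 32) to reach 386.

12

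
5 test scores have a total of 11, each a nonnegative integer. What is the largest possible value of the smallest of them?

The average is 11/5 < 3, so some value is ≤ 2.
Equality holds with 4 values of 2 and 1 value of 3.

2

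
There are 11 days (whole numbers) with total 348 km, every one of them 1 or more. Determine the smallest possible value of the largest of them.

Some value must be at least ⌈348/11⌉ = 32, since 11 × 31 = 341 < 348.
Taking 4 copies of 31 and 7 copies of 32 gives exactly 348, so 32 is attained.

32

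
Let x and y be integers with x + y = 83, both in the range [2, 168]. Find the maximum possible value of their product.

xy = x(83 − x) is maximized when x is as near 83/2 as the bounds allow.
Taking x = 41 and y = 42 (both in [2, 168]) gives xy = 1722.

1722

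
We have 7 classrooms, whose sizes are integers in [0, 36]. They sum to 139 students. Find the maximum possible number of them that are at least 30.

4

Suppose k of them are at least 30. Those contribute at least 30 each and the other 7 − k at least 0 each.
So the total is at least 30k + 0(7 − k) = 0 + 30k. This must be ≤ 139, giving k ≤ 4.
k = 4 is achieved by 4 values at 30 and 3 at 0, total 120; add 19 to one value (staying below 30) to reach 139.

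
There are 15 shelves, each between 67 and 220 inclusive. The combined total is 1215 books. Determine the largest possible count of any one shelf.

To make one shelf as large as possible, make the other 14 as small as possible.
The other 14 contribute at least 14 × 67 = 938, leaving at most 1215 − 938 = 277.
But each shelf is capped at 220, so the maximum is 220.
Achievable: one at 220 and the other 14 totalling 995, which fits since 14 × 67 ≤ 995 ≤ 14 × 220.

220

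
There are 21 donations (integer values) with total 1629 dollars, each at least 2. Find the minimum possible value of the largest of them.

78

If every one of the 21 were at most 77, the total would be at most 21 × 77 = 1617 < 1629.
Achievable: 12 of them at 78 and 9 at 77 total 1629.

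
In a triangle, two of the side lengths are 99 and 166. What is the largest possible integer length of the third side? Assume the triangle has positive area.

264

The third side must be less than 99 + 166 = 265.
The largest integer below 265 is 264.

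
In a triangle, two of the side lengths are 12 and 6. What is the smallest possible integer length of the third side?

7

The third side must exceed |12 − 6| = 6.
The smallest integer above 6 is 7.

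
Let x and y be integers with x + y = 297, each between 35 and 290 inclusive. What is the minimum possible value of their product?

9170

Since x + y is fixed, pushing one of them to its bound minimizes the product.
At the endpoint x = 35, y = 297 − 35 = 262, so xy = 35 × 262 = 9170.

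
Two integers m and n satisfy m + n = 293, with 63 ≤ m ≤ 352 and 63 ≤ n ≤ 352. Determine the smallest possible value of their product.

14490

mn = m(293 − m) is concave in m, so over [63, 230] it is minimized at an endpoint.
At the endpoint m = 63, n = 293 − 63 = 230, so mn = 63 × 230 = 14490.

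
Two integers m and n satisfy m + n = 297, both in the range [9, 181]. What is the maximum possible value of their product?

22052

mn = m(297 − m) is maximized when m is as near 297/2 as the bounds allow.
Taking m = 148 and n = 149 (both in [9, 181]) gives mn = 22052.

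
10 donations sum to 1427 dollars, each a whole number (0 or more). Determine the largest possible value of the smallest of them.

142

The 10 values sum to 1427, so their minimum is at most ⌊1427/10⌋ = 142.
Taking 3 copies of 142 and 7 copies of 143 gives exactly 1427, so 142 is attained.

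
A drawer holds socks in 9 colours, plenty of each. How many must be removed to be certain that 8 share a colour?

64

In the worst case you draw 7 of each of the 9 colours: 9 × 7 = 63.
One more forces 8 of some colour, so 63 + 1 = 64.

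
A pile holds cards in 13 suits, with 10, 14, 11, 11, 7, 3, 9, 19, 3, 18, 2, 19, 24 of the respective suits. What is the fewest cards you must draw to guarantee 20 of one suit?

In the worst case you take as many as possible of each suit without reaching 20: 10 + 14 + 11 + 11 + 7 + 3 + 9 + 19 + 3 + 18 + 2 + 19 + 19 = 145.
The next one must give 20 of some suit, so 145 + 1 = 146.

146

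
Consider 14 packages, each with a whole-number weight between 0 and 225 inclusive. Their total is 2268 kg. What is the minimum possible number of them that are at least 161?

1

If only k of them are at least 161, the other 14 − k are at most 160, so the total is at most k·225 + (14 − k)·160.
This must reach 2268, so k·225 + (14 − k)·160 ≥ 2268, giving k ≥ 1.
Exactly 1 works: 1 value at 225 and 13 at 160 total 2305; lower one of the high values by 37 (still ≥ 161) to hit 2268.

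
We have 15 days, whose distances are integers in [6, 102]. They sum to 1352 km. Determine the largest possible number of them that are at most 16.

2

Suppose k of them are at most 16. Those contribute at most 16 each and the rest at most 102 each.
So the total is at most 16k + 102(15 − k) = 1530 − 86k. This must still be ≥ 1352, so k ≤ 2.
k = 2 is achieved by 2 values at 16 and 13 at 102, total 1358; lower one of the 102's by 6 (still > 16) to reach 1352.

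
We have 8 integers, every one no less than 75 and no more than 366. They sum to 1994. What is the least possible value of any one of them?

Minimizing one value means maximizing the remaining 7.
The other 7 can take up 7 × 366 = 2562 ≥ 1994 − 75, so one integer can sit at its floor of 75.
Achievable: one at 75 and the other 7 totalling 1919, which fits since 7 × 75 ≤ 1919 ≤ 7 × 366.

75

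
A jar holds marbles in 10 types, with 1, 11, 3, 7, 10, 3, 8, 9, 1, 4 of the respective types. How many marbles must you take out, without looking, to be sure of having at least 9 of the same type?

52

In the worst case you take as many as possible of each type without reaching 9: 1 + 8 + 3 + 7 + 8 + 3 + 8 + 8 + 1 + 4 = 51.
The next one must give 9 of some type, so 51 + 1 = 52.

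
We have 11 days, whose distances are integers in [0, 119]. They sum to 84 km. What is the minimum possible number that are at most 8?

2

Let j be the number exceeding 8. Then the total is ≥ 9·j + 0·(11 − j) = 0 + 9j.
So 9j ≤ 84 and j ≤ 9; hence at least 11 − 9 = 2 are ≤ 8.
Exactly 2 works: 2 values at 0 and 9 at 9 total 81; raise one of the low values by 3 (still ≤ 8) to hit 84.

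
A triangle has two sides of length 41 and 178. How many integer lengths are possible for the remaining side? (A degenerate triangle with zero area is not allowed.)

The triangle inequality gives |41 − 178| < c < 41 + 178, i.e. 137 < c < 219.
So c can be any integer from 138 to 218: 81 values.

81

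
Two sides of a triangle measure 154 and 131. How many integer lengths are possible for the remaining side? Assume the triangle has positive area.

The triangle inequality gives |154 − 131| < c < 154 + 131, i.e. 23 < c < 285.
So c can be any integer from 24 to 284: 261 values.

261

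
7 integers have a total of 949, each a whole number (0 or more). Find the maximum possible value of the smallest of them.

135

If every one of the 7 were at least 136, the total would be at least 7 × 136 = 952 > 949.
Equality holds with 3 values of 135 and 4 values of 136.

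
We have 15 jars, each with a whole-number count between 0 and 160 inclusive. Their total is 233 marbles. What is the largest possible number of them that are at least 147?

With k values at 147 or above and the rest at least 0, the sum is at least 0 + 147k.
Since the sum is 233, we need 147k ≤ 233, i.e. k ≤ 1.
k = 1 is achieved by 1 value at 147 and 14 at 0, total 147; add 86 to one value (staying below 147) to reach 233.

1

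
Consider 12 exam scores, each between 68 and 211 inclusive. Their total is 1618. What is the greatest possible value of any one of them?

Maximizing one value means minimizing the remaining 11.
The other 11 contribute at least 11 × 68 = 748, leaving at most 1618 − 748 = 870.
But each score is capped at 211, so the maximum is 211.
Achievable: one at 211 and the other 11 totalling 1407, which fits since 11 × 68 ≤ 1407 ≤ 11 × 211.

211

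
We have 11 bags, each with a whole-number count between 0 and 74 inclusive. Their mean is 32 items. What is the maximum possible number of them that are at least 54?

The total is 11 × 32 = 352.
Suppose k of them are at least 54. Those contribute at least 54 each and the other 11 − k at least 0 each.
So the total is at least 54k + 0(11 − k) = 0 + 54k. This must be ≤ 352, giving k ≤ 6.
k = 6 is achieved by 6 values at 54 and 5 at 0, total 324; add 28 to one value (staying below 54) to reach 352.

6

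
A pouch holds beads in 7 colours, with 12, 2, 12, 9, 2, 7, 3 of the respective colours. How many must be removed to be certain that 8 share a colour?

In the worst case you take as many as possible of each colour without reaching 8: 7 + 2 + 7 + 7 + 2 + 7 + 3 = 35.
The next one must give 8 of some colour, so 35 + 1 = 36.

36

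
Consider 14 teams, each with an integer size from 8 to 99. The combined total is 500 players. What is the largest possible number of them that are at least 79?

With k values at 79 or above and the rest at least 8, the sum is at least 112 + 71k.
Since the sum is 500, we need 71k ≤ 388, i.e. k ≤ 5.
k = 5 is achieved by 5 values at 79 and 9 at 8, total 467; add 33 to one value (staying below 79) to reach 500.

5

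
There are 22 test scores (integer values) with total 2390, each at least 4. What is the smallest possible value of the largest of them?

If every one of the 22 were at most 108, the total would be at most 22 × 108 = 2376 < 2390.
Taking 8 copies of 108 and 14 copies of 109 gives exactly 2390, so 109 is attained.

109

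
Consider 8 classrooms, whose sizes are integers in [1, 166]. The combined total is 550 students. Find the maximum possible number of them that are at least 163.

3

With k values at 163 or above and the rest at least 1, the sum is at least 8 + 162k.
Since the sum is 550, we need 162k ≤ 542, i.e. k ≤ 3.
k = 3 is achieved by 3 values at 163 and 5 at 1, total 494; add 56 to one value (staying below 163) to reach 550.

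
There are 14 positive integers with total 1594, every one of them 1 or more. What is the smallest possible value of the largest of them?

114

Some value must be at least ⌈1594/14⌉ = 114, since 14 × 113 = 1582 < 1594.
Taking 2 copies of 113 and 12 copies of 114 gives exactly 1594, so 114 is attained.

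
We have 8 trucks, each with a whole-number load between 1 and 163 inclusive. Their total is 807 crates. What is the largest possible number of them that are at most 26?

Suppose k of them are at most 26. Those contribute at most 26 each and the rest at most 163 each.
So the total is at most 26k + 163(8 − k) = 1304 − 137k. This must still be ≥ 807, so k ≤ 3.
k = 3 is achieved by 3 values at 26 and 5 at 163, total 893; lower one of the 163's by 86 (still > 26) to reach 807.

3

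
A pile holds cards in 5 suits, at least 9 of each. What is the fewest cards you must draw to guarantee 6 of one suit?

You could draw 5 of every suit without reaching 6 of any — 25 in all.
One more forces 6 of some suit, so 25 + 1 = 26.

26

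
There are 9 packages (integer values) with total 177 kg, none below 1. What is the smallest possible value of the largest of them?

20

The average is 177/9 > 19, so not all 9 can be 19 or less; the largest is ≥ 20.
Taking 3 copies of 19 and 6 copies of 20 gives exactly 177, so 20 is attained.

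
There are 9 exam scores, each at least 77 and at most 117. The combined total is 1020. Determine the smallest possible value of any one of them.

To make one score as small as possible, make the other 8 as large as possible.
The other 8 contribute at most 8 × 117 = 936, leaving at least 1020 − 936 = 84.
Since 84 ≥ 77, this is achievable: one at 84 and 8 at 117.

84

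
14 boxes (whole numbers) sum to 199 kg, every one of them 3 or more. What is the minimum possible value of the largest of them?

15

If every one of the 14 were at most 14, the total would be at most 14 × 14 = 196 < 199.
Equality holds with 3 values of 15 and 11 values of 14.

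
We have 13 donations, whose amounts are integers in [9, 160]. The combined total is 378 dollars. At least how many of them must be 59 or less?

8

If only k of them are at most 59, the other 13 − k are at least 60, so the total is at least (13 − k)·60 + k·9.
This is ≤ 378, so (13 − k)·60 + 9k ≤ 378, which gives k ≥ 8.
Exactly 8 works: 8 values at 9 and 5 at 60 total 372; raise one of the low values by 6 (still ≤ 59) to hit 378.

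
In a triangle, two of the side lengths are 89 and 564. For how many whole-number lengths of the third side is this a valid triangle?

177

The triangle inequality gives |89 − 564| < c < 89 + 564, i.e. 475 < c < 653.
So c can be any integer from 476 to 652: 177 values.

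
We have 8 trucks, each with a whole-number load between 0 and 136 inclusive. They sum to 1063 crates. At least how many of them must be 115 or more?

If only k of them are at least 115, the other 8 − k are at most 114, so the total is at most k·136 + (8 − k)·114.
This must reach 1063, so k·136 + (8 − k)·114 ≥ 1063, giving k ≥ 7.
Exactly 7 works: 7 values at 136 and 1 at 114 total 1066; lower one of the high values by 3 (still ≥ 115) to hit 1063.

7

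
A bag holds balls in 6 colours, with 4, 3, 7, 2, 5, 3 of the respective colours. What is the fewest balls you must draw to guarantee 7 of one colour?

24

In the worst case you take as many as possible of each colour without reaching 7: 4 + 3 + 6 + 2 + 5 + 3 = 23.
The next one must give 7 of some colour, so 23 + 1 = 24.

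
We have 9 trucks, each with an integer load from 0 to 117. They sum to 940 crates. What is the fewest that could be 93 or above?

5

Suppose at most 9 − j of them reach 93; then j values are ≤ 92 and the rest ≤ 117.
The total is then ≤ 92·j + 117·(9 − j) = 1053 − 25j. For this to be ≥ 940 we need j ≤ 4, so at least 9 − 4 = 5 must reach 93.
Exactly 5 works: 5 values at 117 and 4 at 92 total 953; lower one of the high values by 13 (still ≥ 93) to hit 940.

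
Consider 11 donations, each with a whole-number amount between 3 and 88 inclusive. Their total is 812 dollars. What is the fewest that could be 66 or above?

5

Each value short of 66 is at most 65, costing at least 88 − 65 = 23 against the maximum total of 968.
We can afford to lose at most 968 − 812 = 156, so at most ⌊156/23⌋ = 6 fall short, and at least 5 are ≥ 66.
Exactly 5 works: 5 values at 88 and 6 at 65 total 830; lower one of the high values by 18 (still ≥ 66) to hit 812.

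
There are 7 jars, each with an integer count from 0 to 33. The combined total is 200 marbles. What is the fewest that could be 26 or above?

4

If only k of them are at least 26, the other 7 − k are at most 25, so the total is at most k·33 + (7 − k)·25.
This must reach 200, so k·33 + (7 − k)·25 ≥ 200, giving k ≥ 4.
Exactly 4 works: 4 values at 33 and 3 at 25 total 207; lower one of the high values by 7 (still ≥ 26) to hit 200.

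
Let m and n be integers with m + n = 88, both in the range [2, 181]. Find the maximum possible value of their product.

For a fixed sum, the product mn is largest when m and n are as close as possible.
Taking m = 44 and n = 44 (both in [2, 181]) gives mn = 1936.

1936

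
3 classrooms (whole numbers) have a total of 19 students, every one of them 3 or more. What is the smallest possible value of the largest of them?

7

The average is 19/3 > 6, so not all 3 can be 6 or less; the largest is ≥ 7.
Taking 2 copies of 6 and 1 copy of 7 gives exactly 19, so 7 is attained.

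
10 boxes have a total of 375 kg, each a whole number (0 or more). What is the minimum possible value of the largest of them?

38

The 10 values sum to 375, so their maximum is at least ⌈375/10⌉ = 38.
Achievable: 5 of them at 38 and 5 at 37 total 375.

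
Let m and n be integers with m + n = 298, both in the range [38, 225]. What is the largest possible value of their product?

22201

mn = m(298 − m) is maximized when m is as near 298/2 as the bounds allow.
Taking m = 149 and n = 149 (both in [38, 225]) gives mn = 22201.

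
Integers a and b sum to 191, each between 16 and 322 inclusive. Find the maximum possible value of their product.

9120

With a + b fixed, ab peaks when the two are closest together.
Taking a = 95 and b = 96 (both in [16, 322]) gives ab = 9120.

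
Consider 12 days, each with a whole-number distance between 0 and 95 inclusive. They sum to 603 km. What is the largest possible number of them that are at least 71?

8

Suppose k of them are at least 71. Those contribute at least 71 each and the other 12 − k at least 0 each.
So the total is at least 71k + 0(12 − k) = 0 + 71k. This must be ≤ 603, giving k ≤ 8.
k = 8 is achieved by 8 values at 71 and 4 at 0, total 568; add 35 to one value (staying below 71) to reach 603.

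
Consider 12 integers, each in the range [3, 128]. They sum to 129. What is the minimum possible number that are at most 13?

4

If only k of them are at most 13, the other 12 − k are at least 14, so the total is at least (12 − k)·14 + k·3.
This is ≤ 129, so (12 − k)·14 + 3k ≤ 129, which gives k ≥ 4.
Exactly 4 works: 4 values at 3 and 8 at 14 total 124; raise one of the low values by 5 (still ≤ 13) to hit 129.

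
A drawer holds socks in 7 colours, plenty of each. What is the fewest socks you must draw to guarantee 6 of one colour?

36

In the worst case you draw 5 of each of the 7 colours: 7 × 5 = 35.
One more forces 6 of some colour, so 35 + 1 = 36.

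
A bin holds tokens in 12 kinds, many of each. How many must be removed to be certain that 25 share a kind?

289

You could draw 24 of every kind without reaching 25 of any — 288 in all.
One more forces 25 of some kind, so 288 + 1 = 289.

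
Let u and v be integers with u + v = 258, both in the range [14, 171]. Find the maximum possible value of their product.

With u + v fixed, uv peaks when the two are closest together.
Taking u = 129 and v = 129 (both in [14, 171]) gives uv = 16641.

16641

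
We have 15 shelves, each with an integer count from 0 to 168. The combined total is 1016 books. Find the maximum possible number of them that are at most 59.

13

Suppose k of them are at most 59. Those contribute at most 59 each and the rest at most 168 each.
So the total is at most 59k + 168(15 − k) = 2520 − 109k. This must still be ≥ 1016, so k ≤ 13.
k = 13 is achieved by 13 values at 59 and 2 at 168, total 1103; lower one of the 168's by 87 (still > 59) to reach 1016.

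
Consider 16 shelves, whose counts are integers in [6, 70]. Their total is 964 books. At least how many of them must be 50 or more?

9

Suppose at most 16 − j of them reach 50; then j values are ≤ 49 and the rest ≤ 70.
The total is then ≤ 49·j + 70·(16 − j) = 1120 − 21j. For this to be ≥ 964 we need j ≤ 7, so at least 16 − 7 = 9 must reach 50.
Exactly 9 works: 9 values at 70 and 7 at 49 total 973; lower one of the high values by 9 (still ≥ 50) to hit 964.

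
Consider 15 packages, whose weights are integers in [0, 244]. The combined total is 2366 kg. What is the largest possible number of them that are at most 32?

6

Suppose k of them are at most 32. Those contribute at most 32 each and the rest at most 244 each.
So the total is at most 32k + 244(15 − k) = 3660 − 212k. This must still be ≥ 2366, so k ≤ 6.
k = 6 is achieved by 6 values at 32 and 9 at 244, total 2388; lower one of the 244's by 22 (still > 32) to reach 2366.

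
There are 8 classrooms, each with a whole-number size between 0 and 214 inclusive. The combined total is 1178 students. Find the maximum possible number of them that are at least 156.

7

With k values at 156 or above and the rest at least 0, the sum is at least 0 + 156k.
Since the sum is 1178, we need 156k ≤ 1178, i.e. k ≤ 7.
k = 7 is achieved by 7 values at 156 and 1 at 0, total 1092; add 86 to one value (staying below 156) to reach 1178.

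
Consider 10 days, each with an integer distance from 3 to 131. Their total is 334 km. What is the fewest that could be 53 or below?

5

Each value above 53 is at least 54, contributing at least 54 − 3 = 51 above the floor 3.
The sum exceeds the floor total 30 by 304, so at most ⌊304/51⌋ = 5 exceed 53, and at least 5 are ≤ 53.
Exactly 5 works: 5 values at 3 and 5 at 54 total 285; raise one of the low values by 49 (still ≤ 53) to hit 334.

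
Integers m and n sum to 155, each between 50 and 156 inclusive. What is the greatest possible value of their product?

mn = m(155 − m) is maximized when m is as near 155/2 as the bounds allow.
Taking m = 77 and n = 78 (both in [50, 156]) gives mn = 6006.

6006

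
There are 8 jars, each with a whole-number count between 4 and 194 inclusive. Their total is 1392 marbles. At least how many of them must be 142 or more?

5

If only k of them are at least 142, the other 8 − k are at most 141, so the total is at most k·194 + (8 − k)·141.
This must reach 1392, so k·194 + (8 − k)·141 ≥ 1392, giving k ≥ 5.
Exactly 5 works: 5 values at 194 and 3 at 141 total 1393; lower one of the high values by 1 (still ≥ 142) to hit 1392.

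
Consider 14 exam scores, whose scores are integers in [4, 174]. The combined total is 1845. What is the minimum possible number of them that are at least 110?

5

Suppose at most 14 − j of them reach 110; then j values are ≤ 109 and the rest ≤ 174.
The total is then ≤ 109·j + 174·(14 − j) = 2436 − 65j. For this to be ≥ 1845 we need j ≤ 9, so at least 14 − 9 = 5 must reach 110.
Exactly 5 works: 5 values at 174 and 9 at 109 total 1851; lower one of the high values by 6 (still ≥ 110) to hit 1845.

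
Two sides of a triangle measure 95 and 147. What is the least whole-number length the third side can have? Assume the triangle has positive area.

53

The third side must exceed |95 − 147| = 52.
The smallest integer above 52 is 53.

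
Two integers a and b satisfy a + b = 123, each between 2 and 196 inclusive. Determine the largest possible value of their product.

3782

ab = a(123 − a) is maximized when a is as near 123/2 as the bounds allow.
Taking a = 61 and b = 62 (both in [2, 196]) gives ab = 3782.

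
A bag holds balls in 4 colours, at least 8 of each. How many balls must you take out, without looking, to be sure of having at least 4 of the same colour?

You could draw 3 of every colour without reaching 4 of any — 12 in all.
One more forces 4 of some colour, so 12 + 1 = 13.

13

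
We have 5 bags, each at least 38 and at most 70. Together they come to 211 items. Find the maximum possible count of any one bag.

59

To make one bag as large as possible, make the other 4 as small as possible.
The other 4 contribute at least 4 × 38 = 152, leaving at most 211 − 152 = 59.
Since 59 ≤ 70, this is achievable: one at 59 and 4 at 38.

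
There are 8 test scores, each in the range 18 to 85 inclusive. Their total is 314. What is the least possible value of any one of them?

To make one score as small as possible, make the other 7 as large as possible.
The other 7 can take up 7 × 85 = 595 ≥ 314 − 18, so one score can sit at its floor of 18.
Achievable: one at 18 and the other 7 totalling 296, which fits since 7 × 18 ≤ 296 ≤ 7 × 85.

18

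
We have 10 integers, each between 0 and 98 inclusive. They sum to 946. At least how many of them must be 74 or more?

If only k of them are at least 74, the other 10 − k are at most 73, so the total is at most k·98 + (10 − k)·73.
This must reach 946, so k·98 + (10 − k)·73 ≥ 946, giving k ≥ 9.
Exactly 9 works: 9 values at 98 and 1 at 73 total 955; lower one of the high values by 9 (still ≥ 74) to hit 946.

9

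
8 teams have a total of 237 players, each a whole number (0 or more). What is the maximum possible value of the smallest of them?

If every one of the 8 were at least 30, the total would be at least 8 × 30 = 240 > 237.
Equality holds with 3 values of 29 and 5 values of 30.

29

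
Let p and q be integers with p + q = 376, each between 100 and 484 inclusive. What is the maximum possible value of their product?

With p + q fixed, pq peaks when the two are closest together.
Taking p = 188 and q = 188 (both in [100, 484]) gives pq = 35344.

35344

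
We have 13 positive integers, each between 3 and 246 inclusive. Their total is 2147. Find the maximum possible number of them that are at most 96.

Each value at 96 or below falls at least 246 − 96 = 150 short of the ceiling 246.
The ceiling total is 13 × 246 = 3198, and we need 2147, so at most ⌊(3198 − 2147)/150⌋ = 7 can be that low.
k = 7 is achieved by 7 values at 96 and 6 at 246, total 2148; lower one of the 246's by 1 (still > 96) to reach 2147.

7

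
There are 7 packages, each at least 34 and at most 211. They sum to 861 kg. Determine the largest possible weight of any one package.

Maximizing one value means minimizing the remaining 6.
The other 6 contribute at least 6 × 34 = 204, leaving at most 861 − 204 = 657.
But each package is capped at 211, so the maximum is 211.
Achievable: one at 211 and the other 6 totalling 650, which fits since 6 × 34 ≤ 650 ≤ 6 × 211.

211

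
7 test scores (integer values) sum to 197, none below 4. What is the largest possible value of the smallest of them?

The 7 values sum to 197, so their minimum is at most ⌊197/7⌋ = 28.
Achievable: 6 of them at 28 and 1 at 29 total 197.

28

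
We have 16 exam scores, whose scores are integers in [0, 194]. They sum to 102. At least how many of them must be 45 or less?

14

Let j be the number exceeding 45. Then the total is ≥ 46·j + 0·(16 − j) = 0 + 46j.
So 46j ≤ 102 and j ≤ 2; hence at least 16 − 2 = 14 are ≤ 45.
Exactly 14 works: 14 values at 0 and 2 at 46 total 92; raise one of the low values by 10 (still ≤ 45) to hit 102.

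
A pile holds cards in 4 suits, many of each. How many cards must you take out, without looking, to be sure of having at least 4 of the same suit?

You could draw 3 of every suit without reaching 4 of any — 12 in all.
One more forces 4 of some suit, so 12 + 1 = 13.

13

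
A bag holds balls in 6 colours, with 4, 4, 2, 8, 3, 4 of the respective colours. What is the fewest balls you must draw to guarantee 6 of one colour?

23

In the worst case you take as many as possible of each colour without reaching 6: 4 + 4 + 2 + 5 + 3 + 4 = 22.
The next one must give 6 of some colour, so 22 + 1 = 23.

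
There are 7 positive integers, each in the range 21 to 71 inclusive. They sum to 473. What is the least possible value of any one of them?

To make one integer as small as possible, make the other 6 as large as possible.
The other 6 contribute at most 6 × 71 = 426, leaving at least 473 − 426 = 47.
Since 47 ≥ 21, this is achievable: one at 47 and 6 at 71.

47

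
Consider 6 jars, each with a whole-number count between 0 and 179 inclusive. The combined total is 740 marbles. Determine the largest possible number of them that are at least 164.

Suppose k of them are at least 164. Those contribute at least 164 each and the other 6 − k at least 0 each.
So the total is at least 164k + 0(6 − k) = 0 + 164k. This must be ≤ 740, giving k ≤ 4.
k = 4 is achieved by 4 values at 164 and 2 at 0, total 656; add 84 to one value (staying below 164) to reach 740.

4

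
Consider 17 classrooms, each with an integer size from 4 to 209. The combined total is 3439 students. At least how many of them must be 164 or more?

If only k of them are at least 164, the other 17 − k are at most 163, so the total is at most k·209 + (17 − k)·163.
This must reach 3439, so k·209 + (17 − k)·163 ≥ 3439, giving k ≥ 15.
Exactly 15 works: 15 values at 209 and 2 at 163 total 3461; lower one of the high values by 22 (still ≥ 164) to hit 3439.

15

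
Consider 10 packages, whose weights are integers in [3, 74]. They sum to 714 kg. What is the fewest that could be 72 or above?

If only k of them are at least 72, the other 10 − k are at most 71, so the total is at most k·74 + (10 − k)·71.
This must reach 714, so k·74 + (10 − k)·71 ≥ 714, giving k ≥ 2.
Exactly 2 works: 2 values at 74 and 8 at 71 total 716; lower one of the high values by 2 (still ≥ 72) to hit 714.

2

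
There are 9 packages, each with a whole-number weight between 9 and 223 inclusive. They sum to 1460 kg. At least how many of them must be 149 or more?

2

Suppose at most 9 − j of them reach 149; then j values are ≤ 148 and the rest ≤ 223.
The total is then ≤ 148·j + 223·(9 − j) = 2007 − 75j. For this to be ≥ 1460 we need j ≤ 7, so at least 9 − 7 = 2 must reach 149.
Exactly 2 works: 2 values at 223 and 7 at 148 total 1482; lower one of the high values by 22 (still ≥ 149) to hit 1460.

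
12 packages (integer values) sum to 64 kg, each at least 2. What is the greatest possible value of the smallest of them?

5

The 12 values sum to 64, so their minimum is at most ⌊64/12⌋ = 5.
Taking 8 copies of 5 and 4 copies of 6 gives exactly 64, so 5 is attained.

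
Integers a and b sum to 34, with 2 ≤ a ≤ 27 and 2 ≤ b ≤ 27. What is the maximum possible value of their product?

For a fixed sum, the product ab is largest when a and b are as close as possible.
Taking a = 17 and b = 17 (both in [2, 27]) gives ab = 289.

289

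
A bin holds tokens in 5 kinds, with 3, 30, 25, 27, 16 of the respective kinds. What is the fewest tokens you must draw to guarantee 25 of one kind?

In the worst case you take as many as possible of each kind without reaching 25: 3 + 24 + 24 + 24 + 16 = 91.
The next one must give 25 of some kind, so 91 + 1 = 92.

92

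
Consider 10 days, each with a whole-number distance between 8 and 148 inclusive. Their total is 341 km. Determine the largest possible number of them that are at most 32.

9

Suppose k of them are at most 32. Those contribute at most 32 each and the rest at most 148 each.
So the total is at most 32k + 148(10 − k) = 1480 − 116k. This must still be ≥ 341, so k ≤ 9.
k = 9 is achieved by 9 values at 32 and 1 at 148, total 436; lower one of the 148's by 95 (still > 32) to reach 341.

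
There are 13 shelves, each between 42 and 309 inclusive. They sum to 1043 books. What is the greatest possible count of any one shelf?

To make one shelf as large as possible, make the other 12 as small as possible.
The other 12 contribute at least 12 × 42 = 504, leaving at most 1043 − 504 = 539.
But each shelf is capped at 309, so the maximum is 309.
Achievable: one at 309 and the other 12 totalling 734, which fits since 12 × 42 ≤ 734 ≤ 12 × 309.

309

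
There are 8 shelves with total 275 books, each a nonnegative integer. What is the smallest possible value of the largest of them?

The 8 values sum to 275, so their maximum is at least ⌈275/8⌉ = 35.
Equality holds with 3 values of 35 and 5 values of 34.

35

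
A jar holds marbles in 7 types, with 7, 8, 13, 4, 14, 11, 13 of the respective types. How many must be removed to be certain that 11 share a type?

60

In the worst case you take as many as possible of each type without reaching 11: 7 + 8 + 10 + 4 + 10 + 10 + 10 = 59.
The next one must give 11 of some type, so 59 + 1 = 60.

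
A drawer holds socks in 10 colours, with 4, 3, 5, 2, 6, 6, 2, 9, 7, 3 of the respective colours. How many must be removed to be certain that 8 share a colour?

46

In the worst case you take as many as possible of each colour without reaching 8: 4 + 3 + 5 + 2 + 6 + 6 + 2 + 7 + 7 + 3 = 45.
The next one must give 8 of some colour, so 45 + 1 = 46.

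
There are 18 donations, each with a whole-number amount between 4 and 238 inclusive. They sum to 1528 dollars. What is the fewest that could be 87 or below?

Each value above 87 is at least 88, contributing at least 88 − 4 = 84 above the floor 4.
The sum exceeds the floor total 72 by 1456, so at most ⌊1456/84⌋ = 17 exceed 87, and at least 1 are ≤ 87.
Exactly 1 works: 1 value at 4 and 17 at 88 total 1500; raise one of the low values by 28 (still ≤ 87) to hit 1528.

1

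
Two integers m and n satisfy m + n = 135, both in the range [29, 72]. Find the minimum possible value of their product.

For a fixed sum, mn is smallest when m and n are as far apart as possible.
At the endpoint m = 63, n = 135 − 63 = 72, so mn = 63 × 72 = 4536.

4536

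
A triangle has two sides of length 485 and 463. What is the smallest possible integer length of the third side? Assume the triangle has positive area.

The third side must exceed |485 − 463| = 22.
The smallest integer above 22 is 23.

23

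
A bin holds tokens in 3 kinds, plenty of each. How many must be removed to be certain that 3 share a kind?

In the worst case you draw 2 of each of the 3 kinds: 3 × 2 = 6.
One more forces 3 of some kind, so 6 + 1 = 7.

7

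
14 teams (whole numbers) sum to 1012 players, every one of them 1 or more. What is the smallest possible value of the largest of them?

73

The average is 1012/14 > 72, so not all 14 can be 72 or less; the largest is ≥ 73.
Equality holds with 4 values of 73 and 10 values of 72.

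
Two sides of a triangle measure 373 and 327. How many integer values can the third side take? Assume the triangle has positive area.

The triangle inequality gives |373 − 327| < c < 373 + 327, i.e. 46 < c < 700.
So c can be any integer from 47 to 699: 653 values.

653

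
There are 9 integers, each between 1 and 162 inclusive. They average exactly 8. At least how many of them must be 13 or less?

The total is 9 × 8 = 72.
Each value above 13 is at least 14, contributing at least 14 − 1 = 13 above the floor 1.
The sum exceeds the floor total 9 by 63, so at most ⌊63/13⌋ = 4 exceed 13, and at least 5 are ≤ 13.
Exactly 5 works: 5 values at 1 and 4 at 14 total 61; raise one of the low values by 11 (still ≤ 13) to hit 72.

5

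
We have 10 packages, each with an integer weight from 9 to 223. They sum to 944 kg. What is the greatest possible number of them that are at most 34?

Suppose k of them are at most 34. Those contribute at most 34 each and the rest at most 223 each.
So the total is at most 34k + 223(10 − k) = 2230 − 189k. This must still be ≥ 944, so k ≤ 6.
k = 6 is achieved by 6 values at 34 and 4 at 223, total 1096; lower one of the 223's by 152 (still > 34) to reach 944.

6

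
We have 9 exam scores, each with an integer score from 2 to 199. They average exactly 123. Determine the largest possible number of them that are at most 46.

4

The total is 9 × 123 = 1107.
Suppose k of them are at most 46. Those contribute at most 46 each and the rest at most 199 each.
So the total is at most 46k + 199(9 − k) = 1791 − 153k. This must still be ≥ 1107, so k ≤ 4.
k = 4 is achieved by 4 values at 46 and 5 at 199, total 1179; lower one of the 199's by 72 (still > 46) to reach 1107.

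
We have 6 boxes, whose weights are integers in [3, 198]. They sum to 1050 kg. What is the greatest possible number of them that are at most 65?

Each value at 65 or below falls at least 198 − 65 = 133 short of the ceiling 198.
The ceiling total is 6 × 198 = 1188, and we need 1050, so at most ⌊(1188 − 1050)/133⌋ = 1 can be that low.
k = 1 is achieved by 1 value at 65 and 5 at 198, total 1055; lower one of the 198's by 5 (still > 65) to reach 1050.

1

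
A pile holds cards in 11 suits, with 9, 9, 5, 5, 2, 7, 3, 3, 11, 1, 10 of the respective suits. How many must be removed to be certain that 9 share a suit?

In the worst case you take as many as possible of each suit without reaching 9: 8 + 8 + 5 + 5 + 2 + 7 + 3 + 3 + 8 + 1 + 8 = 58.
The next one must give 9 of some suit, so 58 + 1 = 59.

59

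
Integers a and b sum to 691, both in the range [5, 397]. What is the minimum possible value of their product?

116718

Since a + b is fixed, pushing one of them to its bound minimizes the product.
At the endpoint a = 294, b = 691 − 294 = 397, so ab = 294 × 397 = 116718.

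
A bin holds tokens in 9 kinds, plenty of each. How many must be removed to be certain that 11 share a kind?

You could draw 10 of every kind without reaching 11 of any — 90 in all.
One more forces 11 of some kind, so 90 + 1 = 91.

91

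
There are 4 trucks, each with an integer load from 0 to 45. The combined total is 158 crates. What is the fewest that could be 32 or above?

If only k of them are at least 32, the other 4 − k are at most 31, so the total is at most k·45 + (4 − k)·31.
This must reach 158, so k·45 + (4 − k)·31 ≥ 158, giving k ≥ 3.
Exactly 3 works: 3 values at 45 and 1 at 31 total 166; lower one of the high values by 8 (still ≥ 32) to hit 158.

3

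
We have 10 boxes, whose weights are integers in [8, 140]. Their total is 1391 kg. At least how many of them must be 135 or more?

If only k of them are at least 135, the other 10 − k are at most 134, so the total is at most k·140 + (10 − k)·134.
This must reach 1391, so k·140 + (10 − k)·134 ≥ 1391, giving k ≥ 9.
Exactly 9 works: 9 values at 140 and 1 at 134 total 1394; lower one of the high values by 3 (still ≥ 135) to hit 1391.

9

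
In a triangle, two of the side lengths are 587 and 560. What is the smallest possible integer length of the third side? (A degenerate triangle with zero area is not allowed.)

The third side must exceed |587 − 560| = 27.
The smallest integer above 27 is 28.

28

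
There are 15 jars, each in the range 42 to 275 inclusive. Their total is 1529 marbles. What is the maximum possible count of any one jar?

275

Maximizing one value means minimizing the remaining 14.
The other 14 contribute at least 14 × 42 = 588, leaving at most 1529 − 588 = 941.
But each jar is capped at 275, so the maximum is 275.
Achievable: one at 275 and the other 14 totalling 1254, which fits since 14 × 42 ≤ 1254 ≤ 14 × 275.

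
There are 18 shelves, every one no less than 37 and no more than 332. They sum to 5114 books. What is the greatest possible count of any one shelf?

332

To make one shelf as large as possible, make the other 17 as small as possible.
The other 17 contribute at least 17 × 37 = 629, leaving at most 5114 − 629 = 4485.
But each shelf is capped at 332, so the maximum is 332.
Achievable: one at 332 and the other 17 totalling 4782, which fits since 17 × 37 ≤ 4782 ≤ 17 × 332.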